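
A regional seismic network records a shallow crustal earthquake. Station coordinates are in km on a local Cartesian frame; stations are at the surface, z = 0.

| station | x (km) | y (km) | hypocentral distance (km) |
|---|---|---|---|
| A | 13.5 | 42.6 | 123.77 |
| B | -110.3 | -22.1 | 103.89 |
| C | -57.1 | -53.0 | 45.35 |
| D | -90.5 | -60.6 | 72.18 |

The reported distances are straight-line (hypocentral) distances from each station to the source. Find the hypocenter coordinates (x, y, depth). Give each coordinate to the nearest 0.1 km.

Each station gives a sphere (x−x_i)² + (y−y_i)² + z² = d_i² (stations at z=0).
Subtracting the A sphere from B and C: z² cancels, leaving linear equations in x and y:
-247.6 x − 129.4 y = 15183.37
-141.2 x − 191.2 y = 17334.79
Solving: x ≈ -22.702, y ≈ -73.898 km (keep extra digits for the depth step; rounded: -22.7, -73.9).
Then from the A sphere: z² = 123.77² − (x − 13.5)² − (y − 42.6)² with x = -22.702, y = -73.898, so z ≈ 20.896 ≈ 20.9 km.

(-22.7, -73.9, 20.9)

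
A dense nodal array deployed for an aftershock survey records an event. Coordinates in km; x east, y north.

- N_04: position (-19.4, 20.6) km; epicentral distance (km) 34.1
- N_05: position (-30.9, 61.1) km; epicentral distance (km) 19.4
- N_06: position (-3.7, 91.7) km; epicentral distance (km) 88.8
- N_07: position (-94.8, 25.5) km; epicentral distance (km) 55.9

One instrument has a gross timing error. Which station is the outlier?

N_06

Solve using three stations at a time. Using N_04, N_05, N_07 (subtract circle equations pairwise → linear system) gives (x, y) ≈ (-42.6, 45.6).
Distances from that point to each station vs reported:
  N_04: calculated 34.1 vs reported 34.1 → residual 0.0 km
  N_05: calculated 19.4 vs reported 19.4 → residual 0.0 km
  N_06: calculated 60.3 vs reported 88.8 → residual 28.5 km
  N_07: calculated 55.9 vs reported 55.9 → residual 0.0 km
N_04, N_05, N_07 are mutually consistent (residuals ≈ 0); N_06 is off by 28.5 km.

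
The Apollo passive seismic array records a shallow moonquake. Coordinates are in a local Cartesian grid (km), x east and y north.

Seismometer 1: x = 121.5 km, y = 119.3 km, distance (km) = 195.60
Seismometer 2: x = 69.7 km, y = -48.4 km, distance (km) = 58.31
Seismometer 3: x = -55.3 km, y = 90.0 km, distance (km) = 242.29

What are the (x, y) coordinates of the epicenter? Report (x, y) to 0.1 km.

(120.9, -76.3)

Circle about each station: (x − 121.5)² + (y − 119.3)² = 195.60²; (x − 69.7)² + (y + 48.4)² = 58.31²; (x + 55.3)² + (y − 90.0)² = 242.29².
Subtracting pairs of circle equations eliminates x²+y² and gives linear equations (the radical axes):
-103.6 x − 335.4 y = 13065.21
-353.6 x − 58.6 y = -38281.73
Solving the 2×2 system: x ≈ 120.9, y ≈ -76.3 km.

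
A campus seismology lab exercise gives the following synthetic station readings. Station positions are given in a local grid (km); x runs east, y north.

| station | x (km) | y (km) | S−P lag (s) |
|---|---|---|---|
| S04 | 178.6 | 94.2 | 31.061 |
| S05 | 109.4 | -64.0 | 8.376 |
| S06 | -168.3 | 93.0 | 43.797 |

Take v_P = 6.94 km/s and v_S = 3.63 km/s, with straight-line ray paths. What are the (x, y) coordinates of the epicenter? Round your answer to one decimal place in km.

85.5 km east, -123.1 km north

Distance from S−P lag: d = Δt · v_P v_S / (v_P − v_S) = Δt · (6.94·3.63)/(6.94−3.63) ≈ 7.6109·Δt.
So d_S04 = 236.40, d_S05 = 63.75, d_S06 = 333.34 km.
Circle about each station: (x − 178.6)² + (y − 94.2)² = 236.40²; (x − 109.4)² + (y + 64.0)² = 63.75²; (x + 168.3)² + (y − 93.0)² = 333.34².
Subtracting the S04 equation from the S05 and S06 equations removes the quadratic terms:
-138.4 x − 316.4 y = 27113.66
-693.8 x − 2.4 y = -59028.31
Solving the 2×2 system: x ≈ 85.5, y ≈ -123.1 km.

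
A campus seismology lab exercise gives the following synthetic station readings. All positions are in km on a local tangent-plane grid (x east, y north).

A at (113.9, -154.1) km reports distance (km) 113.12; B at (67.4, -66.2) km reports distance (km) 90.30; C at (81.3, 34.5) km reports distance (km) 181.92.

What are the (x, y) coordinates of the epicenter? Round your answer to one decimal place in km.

Circle about each station: (x − 113.9)² + (y + 154.1)² = 113.12²; (x − 67.4)² + (y + 66.2)² = 90.30²; (x − 81.3)² + (y − 34.5)² = 181.92².
Subtracting the A equation from the B and C equations removes the quadratic terms:
-93.0 x + 175.8 y = -23152.78
-65.2 x + 377.2 y = -49218.83
Solving the 2×2 system: x ≈ 3.4, y ≈ -129.9 km.

(3.4, -129.9)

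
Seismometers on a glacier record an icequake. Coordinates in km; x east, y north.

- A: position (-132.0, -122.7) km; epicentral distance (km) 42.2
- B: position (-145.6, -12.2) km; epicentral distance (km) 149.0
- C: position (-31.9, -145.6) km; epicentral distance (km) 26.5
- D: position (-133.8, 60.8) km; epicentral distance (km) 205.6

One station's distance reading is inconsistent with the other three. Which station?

A

Solve using three stations at a time. Using B, C, D (subtract circle equations pairwise → linear system) gives (x, y) ≈ (-51.2, -127.5).
Distances from that point to each station vs reported:
  A: calculated 80.9 vs reported 42.2 → residual 38.7 km
  B: calculated 149.0 vs reported 149.0 → residual 0.0 km
  C: calculated 26.5 vs reported 26.5 → residual 0.0 km
  D: calculated 205.6 vs reported 205.6 → residual 0.0 km
B, C, D are mutually consistent (residuals ≈ 0); A is off by 38.7 km.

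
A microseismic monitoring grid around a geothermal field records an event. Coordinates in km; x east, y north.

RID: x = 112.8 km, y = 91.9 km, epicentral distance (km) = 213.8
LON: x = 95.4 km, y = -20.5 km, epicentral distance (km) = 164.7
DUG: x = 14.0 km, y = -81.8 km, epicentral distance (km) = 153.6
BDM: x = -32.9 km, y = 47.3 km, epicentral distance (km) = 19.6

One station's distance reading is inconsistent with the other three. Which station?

Solve using three stations at a time. Using LON, DUG, BDM (subtract circle equations pairwise → linear system) gives (x, y) ≈ (-49.3, 58.2).
Distances from that point to each station vs reported:
  RID: calculated 165.6 vs reported 213.8 → residual 48.2 km
  LON: calculated 164.7 vs reported 164.7 → residual 0.0 km
  DUG: calculated 153.6 vs reported 153.6 → residual 0.0 km
  BDM: calculated 19.7 vs reported 19.6 → residual 0.1 km
LON, DUG, BDM are mutually consistent (residuals ≈ 0); RID is off by 48.2 km.

RID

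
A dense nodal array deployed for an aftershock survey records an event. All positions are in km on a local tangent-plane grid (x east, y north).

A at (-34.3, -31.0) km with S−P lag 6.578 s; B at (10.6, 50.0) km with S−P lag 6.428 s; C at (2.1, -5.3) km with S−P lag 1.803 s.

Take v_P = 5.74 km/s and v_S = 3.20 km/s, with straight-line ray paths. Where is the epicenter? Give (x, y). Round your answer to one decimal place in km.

Distance from S−P lag: d = Δt · v_P v_S / (v_P − v_S) = Δt · (5.74·3.20)/(5.74−3.20) ≈ 7.2315·Δt.
So d_A = 47.57, d_B = 46.48, d_C = 13.04 km.
Circle about each station: (x + 34.3)² + (y + 31.0)² = 47.57²; (x − 10.6)² + (y − 50.0)² = 46.48²; (x − 2.1)² + (y + 5.3)² = 13.04².
Subtracting the A equation from the B and C equations removes the quadratic terms:
89.8 x + 162.0 y = 577.38
72.8 x + 51.4 y = -12.13
Solving the 2×2 system: x ≈ -4.4, y ≈ 6.0 km.

x ≈ -4.4 km, y ≈ 6.0 km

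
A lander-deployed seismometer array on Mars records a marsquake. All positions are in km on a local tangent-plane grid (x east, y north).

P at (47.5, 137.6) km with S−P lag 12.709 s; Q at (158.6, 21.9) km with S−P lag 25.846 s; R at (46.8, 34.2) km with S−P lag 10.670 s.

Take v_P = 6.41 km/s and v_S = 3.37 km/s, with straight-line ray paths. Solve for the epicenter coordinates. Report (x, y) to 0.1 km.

-17.3 km east, 74.7 km north

Distance from S−P lag: d = Δt · v_P v_S / (v_P − v_S) = Δt · (6.41·3.37)/(6.41−3.37) ≈ 7.1058·Δt.
So d_P = 90.31, d_Q = 183.66, d_R = 75.82 km.
Circle about each station: (x − 47.5)² + (y − 137.6)² = 90.31²; (x − 158.6)² + (y − 21.9)² = 183.66²; (x − 46.8)² + (y − 34.2)² = 75.82².
Subtracting the P equation from the Q and R equations removes the quadratic terms:
222.2 x − 231.4 y = -21131.54
-1.4 x − 206.8 y = -15422.91
Solving the 2×2 system: x ≈ -17.3, y ≈ 74.7 km.
Check against P (with the unrounded x, y): √((x − 47.5)²+(y − 137.6)²) = 90.32 ≈ 90.31 km. ✓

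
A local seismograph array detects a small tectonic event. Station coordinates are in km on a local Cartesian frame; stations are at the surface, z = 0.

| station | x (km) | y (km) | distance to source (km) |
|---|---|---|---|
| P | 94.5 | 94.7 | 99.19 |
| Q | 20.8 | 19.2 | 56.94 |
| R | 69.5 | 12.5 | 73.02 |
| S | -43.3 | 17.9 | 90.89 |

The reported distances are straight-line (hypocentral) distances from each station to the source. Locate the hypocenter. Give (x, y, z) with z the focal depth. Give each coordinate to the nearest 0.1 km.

Each station gives a sphere (x−x_i)² + (y−y_i)² + z² = d_i² (stations at z=0).
Subtracting the P sphere from Q and R: z² cancels, leaving linear equations in x and y:
-147.4 x − 151.0 y = -10500.57
-50.0 x − 164.4 y = -8405.10
Solving: x ≈ 27.401, y ≈ 42.792 km (keep extra digits for the depth step; rounded: 27.4, 42.8).
Then from the P sphere: z² = 99.19² − (x − 94.5)² − (y − 94.7)² with x = 27.401, y = 42.792, so z ≈ 51.400 ≈ 51.4 km.
Check against S (with the unrounded solution): distance 90.89 ≈ 90.89 km. ✓

x ≈ 27.4 km, y ≈ 42.8 km, depth ≈ 51.4 km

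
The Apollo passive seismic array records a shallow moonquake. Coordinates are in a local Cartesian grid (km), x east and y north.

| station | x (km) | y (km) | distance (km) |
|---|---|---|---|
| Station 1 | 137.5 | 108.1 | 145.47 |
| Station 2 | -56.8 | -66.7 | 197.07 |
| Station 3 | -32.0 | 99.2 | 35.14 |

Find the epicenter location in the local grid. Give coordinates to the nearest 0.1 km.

Circle about each station: (x − 137.5)² + (y − 108.1)² = 145.47²; (x + 56.8)² + (y + 66.7)² = 197.07²; (x + 32.0)² + (y − 99.2)² = 35.14².
Subtracting pairs of circle equations eliminates x²+y² and gives linear equations (the radical axes):
-388.6 x − 349.6 y = -40591.79
-339.0 x − 17.8 y = 199.48
Solving the 2×2 system: x ≈ -7.1, y ≈ 124.0 km.
Check against Station 1 (with the unrounded x, y): √((x − 137.5)²+(y − 108.1)²) = 145.47 ≈ 145.47 km. ✓

-7.1 km east, 124.0 km north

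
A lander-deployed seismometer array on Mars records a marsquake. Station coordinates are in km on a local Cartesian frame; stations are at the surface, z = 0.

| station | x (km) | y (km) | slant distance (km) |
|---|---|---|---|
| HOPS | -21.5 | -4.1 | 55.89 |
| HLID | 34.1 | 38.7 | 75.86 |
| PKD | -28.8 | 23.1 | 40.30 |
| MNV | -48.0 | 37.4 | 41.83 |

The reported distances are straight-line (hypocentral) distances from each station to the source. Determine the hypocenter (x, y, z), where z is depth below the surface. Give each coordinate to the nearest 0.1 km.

Each station gives a sphere (x−x_i)² + (y−y_i)² + z² = d_i² (stations at z=0).
Subtracting the HOPS sphere from HLID and PKD: z² cancels, leaving linear equations in x and y:
111.2 x + 85.6 y = -449.61
-14.6 x + 54.4 y = 2383.59
Solving: x ≈ -31.305, y ≈ 35.414 km (keep extra digits for the depth step; rounded: -31.3, 35.4).
Then from the HOPS sphere: z² = 55.89² − (x + 21.5)² − (y + 4.1)² with x = -31.305, y = 35.414, so z ≈ 38.291 ≈ 38.3 km.

(-31.3, 35.4, 38.3)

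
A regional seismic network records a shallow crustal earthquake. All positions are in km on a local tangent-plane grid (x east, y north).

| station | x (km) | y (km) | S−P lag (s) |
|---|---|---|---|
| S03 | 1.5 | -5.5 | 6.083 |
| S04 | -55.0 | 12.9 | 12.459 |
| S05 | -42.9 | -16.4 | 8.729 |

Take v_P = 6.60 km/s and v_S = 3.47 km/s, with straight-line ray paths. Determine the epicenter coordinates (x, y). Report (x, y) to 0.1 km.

Distance from S−P lag: d = Δt · v_P v_S / (v_P − v_S) = Δt · (6.60·3.47)/(6.60−3.47) ≈ 7.3169·Δt.
So d_S03 = 44.51, d_S04 = 91.16, d_S05 = 63.87 km.
Circle about each station: (x − 1.5)² + (y + 5.5)² = 44.51²; (x + 55.0)² + (y − 12.9)² = 91.16²; (x + 42.9)² + (y + 16.4)² = 63.87².
Subtracting pairs of circle equations eliminates x²+y² and gives linear equations (the radical axes):
-113.0 x + 36.8 y = -3170.10
-88.8 x − 21.8 y = -21.37
Solving the 2×2 system: x ≈ 12.2, y ≈ -48.7 km.

x ≈ 12.2 km, y ≈ -48.7 km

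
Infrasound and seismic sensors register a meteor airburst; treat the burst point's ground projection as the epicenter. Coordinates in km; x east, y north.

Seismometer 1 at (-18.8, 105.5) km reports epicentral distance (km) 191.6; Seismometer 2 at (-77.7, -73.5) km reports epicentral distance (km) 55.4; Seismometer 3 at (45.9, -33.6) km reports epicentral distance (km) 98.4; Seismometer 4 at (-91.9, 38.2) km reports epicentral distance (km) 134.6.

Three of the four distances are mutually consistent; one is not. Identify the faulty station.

Solve using three stations at a time. Using Seismometer 1, Seismometer 3, Seismometer 4 (subtract circle equations pairwise → linear system) gives (x, y) ≈ (-38.0, -85.2).
Distances from that point to each station vs reported:
  Seismometer 1: calculated 191.6 vs reported 191.6 → residual 0.0 km
  Seismometer 2: calculated 41.4 vs reported 55.4 → residual 14.0 km
  Seismometer 3: calculated 98.5 vs reported 98.4 → residual 0.1 km
  Seismometer 4: calculated 134.6 vs reported 134.6 → residual 0.0 km
Seismometer 1, Seismometer 3, Seismometer 4 are mutually consistent (residuals ≈ 0); Seismometer 2 is off by 14.0 km.

Seismometer 2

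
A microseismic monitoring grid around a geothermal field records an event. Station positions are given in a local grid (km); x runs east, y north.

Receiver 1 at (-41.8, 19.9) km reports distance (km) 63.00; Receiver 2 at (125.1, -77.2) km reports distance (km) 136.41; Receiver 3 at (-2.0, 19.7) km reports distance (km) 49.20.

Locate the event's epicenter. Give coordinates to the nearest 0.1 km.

x ≈ -2.7 km, y ≈ -29.5 km

Circle about each station: (x + 41.8)² + (y − 19.9)² = 63.00²; (x − 125.1)² + (y + 77.2)² = 136.41²; (x + 2.0)² + (y − 19.7)² = 49.20².
Subtracting the Receiver 1 equation from the Receiver 2 and Receiver 3 equations removes the quadratic terms:
333.8 x − 194.2 y = 4827.91
79.6 x − 0.4 y = -202.80
Solving the 2×2 system: x ≈ -2.7, y ≈ -29.5 km.
Check against Receiver 1 (with the unrounded x, y): √((x + 41.8)²+(y − 19.9)²) = 63.00 ≈ 63.00 km. ✓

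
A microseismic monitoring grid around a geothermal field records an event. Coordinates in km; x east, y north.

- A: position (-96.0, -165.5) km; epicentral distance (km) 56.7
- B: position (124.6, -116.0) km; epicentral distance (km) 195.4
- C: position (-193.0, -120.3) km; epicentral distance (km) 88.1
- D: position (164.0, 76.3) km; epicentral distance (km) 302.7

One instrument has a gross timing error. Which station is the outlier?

C

Solve using three stations at a time. Using A, B, D (subtract circle equations pairwise → linear system) gives (x, y) ≈ (-70.8, -114.7).
Distances from that point to each station vs reported:
  A: calculated 56.7 vs reported 56.7 → residual 0.0 km
  B: calculated 195.4 vs reported 195.4 → residual 0.0 km
  C: calculated 122.3 vs reported 88.1 → residual 34.2 km
  D: calculated 302.7 vs reported 302.7 → residual 0.0 km
A, B, D are mutually consistent (residuals ≈ 0); C is off by 34.2 km.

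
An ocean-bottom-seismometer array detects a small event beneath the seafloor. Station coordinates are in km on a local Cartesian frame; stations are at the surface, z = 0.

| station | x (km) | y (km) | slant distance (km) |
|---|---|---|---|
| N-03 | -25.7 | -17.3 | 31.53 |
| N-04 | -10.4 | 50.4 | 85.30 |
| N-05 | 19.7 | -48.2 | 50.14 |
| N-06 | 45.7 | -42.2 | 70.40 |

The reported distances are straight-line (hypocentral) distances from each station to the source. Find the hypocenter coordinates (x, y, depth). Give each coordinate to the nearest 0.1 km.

x ≈ -17.8 km, y ≈ -29.9 km, depth ≈ 27.8 km

Each station gives a sphere (x−x_i)² + (y−y_i)² + z² = d_i² (stations at z=0).
Subtracting the N-03 sphere from N-04 and N-05: z² cancels, leaving linear equations in x and y:
30.6 x + 135.4 y = -4593.41
90.8 x − 61.8 y = 231.67
Solving: x ≈ -17.800, y ≈ -29.902 km (keep extra digits for the depth step; rounded: -17.8, -29.9).
Then from the N-03 sphere: z² = 31.53² − (x + 25.7)² − (y + 17.3)² with x = -17.800, y = -29.902, so z ≈ 27.801 ≈ 27.8 km.
Check against N-06 (with the unrounded solution): distance 70.40 ≈ 70.40 km. ✓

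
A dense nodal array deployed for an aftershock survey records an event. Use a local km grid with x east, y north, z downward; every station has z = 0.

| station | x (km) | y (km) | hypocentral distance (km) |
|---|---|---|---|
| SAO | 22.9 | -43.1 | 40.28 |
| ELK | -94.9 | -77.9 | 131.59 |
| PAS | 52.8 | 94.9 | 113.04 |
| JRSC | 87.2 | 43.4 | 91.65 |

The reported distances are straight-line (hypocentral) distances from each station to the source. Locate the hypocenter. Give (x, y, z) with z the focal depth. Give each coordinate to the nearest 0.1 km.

Each station gives a sphere (x−x_i)² + (y−y_i)² + z² = d_i² (stations at z=0).
Subtracting the SAO sphere from ELK and PAS: z² cancels, leaving linear equations in x and y:
-235.6 x − 69.6 y = -3001.05
59.8 x + 276.0 y = -1743.73
Solving: x ≈ 15.603, y ≈ -9.699 km (keep extra digits for the depth step; rounded: 15.6, -9.7).
Then from the SAO sphere: z² = 40.28² − (x − 22.9)² − (y + 43.1)² with x = 15.603, y = -9.699, so z ≈ 21.298 ≈ 21.3 km.
Check against JRSC (with the unrounded solution): distance 91.65 ≈ 91.65 km. ✓

(15.6, -9.7, 21.3)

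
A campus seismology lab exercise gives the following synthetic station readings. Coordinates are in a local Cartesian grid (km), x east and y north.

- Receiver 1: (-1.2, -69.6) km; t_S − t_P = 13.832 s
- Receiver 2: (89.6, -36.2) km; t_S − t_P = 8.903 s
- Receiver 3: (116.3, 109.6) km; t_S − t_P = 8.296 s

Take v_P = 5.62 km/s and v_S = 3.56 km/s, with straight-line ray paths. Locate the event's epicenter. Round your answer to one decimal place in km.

(65.7, 46.9)

Distance from S−P lag: d = Δt · v_P v_S / (v_P − v_S) = Δt · (5.62·3.56)/(5.62−3.56) ≈ 9.7122·Δt.
So d_Receiver 1 = 134.34, d_Receiver 2 = 86.47, d_Receiver 3 = 80.57 km.
Circle about each station: (x + 1.2)² + (y + 69.6)² = 134.34²; (x − 89.6)² + (y + 36.2)² = 86.47²; (x − 116.3)² + (y − 109.6)² = 80.57².
Subtracting the Receiver 1 equation from the Receiver 2 and Receiver 3 equations removes the quadratic terms:
181.6 x + 66.8 y = 15063.17
235.0 x + 358.4 y = 32247.96
Solving the 2×2 system: x ≈ 65.7, y ≈ 46.9 km.
Check against Receiver 1 (with the unrounded x, y): √((x + 1.2)²+(y + 69.6)²) = 134.34 ≈ 134.34 km. ✓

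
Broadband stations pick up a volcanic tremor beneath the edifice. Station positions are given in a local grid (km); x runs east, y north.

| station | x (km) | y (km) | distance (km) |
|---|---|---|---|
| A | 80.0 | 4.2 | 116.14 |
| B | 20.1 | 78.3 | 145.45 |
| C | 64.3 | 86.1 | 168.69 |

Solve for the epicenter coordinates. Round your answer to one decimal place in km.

(-14.8, -62.9)

Circle about each station: (x − 80.0)² + (y − 4.2)² = 116.14²; (x − 20.1)² + (y − 78.3)² = 145.45²; (x − 64.3)² + (y − 86.1)² = 168.69².
Subtracting pairs of circle equations eliminates x²+y² and gives linear equations (the radical axes):
-119.8 x + 148.2 y = -7549.94
-31.4 x + 163.8 y = -9837.76
Solving the 2×2 system: x ≈ -14.8, y ≈ -62.9 km.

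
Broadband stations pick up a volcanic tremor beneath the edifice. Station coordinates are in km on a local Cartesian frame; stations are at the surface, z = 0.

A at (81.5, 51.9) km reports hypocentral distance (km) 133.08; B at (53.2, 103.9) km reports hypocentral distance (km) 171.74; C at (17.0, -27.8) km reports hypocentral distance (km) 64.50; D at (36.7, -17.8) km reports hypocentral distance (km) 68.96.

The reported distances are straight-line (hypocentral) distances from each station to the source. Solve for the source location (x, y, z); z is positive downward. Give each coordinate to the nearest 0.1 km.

Each station gives a sphere (x−x_i)² + (y−y_i)² + z² = d_i² (stations at z=0).
Subtracting the A sphere from B and C: z² cancels, leaving linear equations in x and y:
-56.6 x + 104.0 y = -7494.75
-129.0 x − 159.4 y = 5276.02
Solving: x ≈ 28.789, y ≈ -56.397 km (keep extra digits for the depth step; rounded: 28.8, -56.4).
Then from the A sphere: z² = 133.08² − (x − 81.5)² − (y − 51.9)² with x = 28.789, y = -56.397, so z ≈ 56.600 ≈ 56.6 km.
Check against D (with the unrounded solution): distance 68.96 ≈ 68.96 km. ✓

x ≈ 28.8 km, y ≈ -56.4 km, depth ≈ 56.6 km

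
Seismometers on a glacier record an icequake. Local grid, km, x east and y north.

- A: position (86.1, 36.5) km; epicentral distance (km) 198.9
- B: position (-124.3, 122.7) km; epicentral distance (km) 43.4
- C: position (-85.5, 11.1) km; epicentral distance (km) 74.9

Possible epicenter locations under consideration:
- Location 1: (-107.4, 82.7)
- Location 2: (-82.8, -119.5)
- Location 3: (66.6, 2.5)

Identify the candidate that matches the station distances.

Location 1

For each candidate, compare |candidate − station| to the reported distance:
Location 1: residuals A 0.0, B 0.0, C 0.0 → max 0.0 km
Location 2: residuals A 31.0, B 202.3, C 55.7 → max 202.3 km
Location 3: residuals A 159.7, B 182.2, C 77.4 → max 182.2 km
Only Location 1 has all residuals ≈ 0.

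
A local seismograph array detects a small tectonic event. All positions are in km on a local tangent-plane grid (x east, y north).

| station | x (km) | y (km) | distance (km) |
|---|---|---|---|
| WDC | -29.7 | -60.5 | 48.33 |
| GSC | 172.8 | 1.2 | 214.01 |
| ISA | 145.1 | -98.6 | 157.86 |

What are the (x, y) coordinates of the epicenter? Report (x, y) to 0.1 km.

Circle about each station: (x + 29.7)² + (y + 60.5)² = 48.33²; (x − 172.8)² + (y − 1.2)² = 214.01²; (x − 145.1)² + (y + 98.6)² = 157.86².
Subtracting pairs of circle equations eliminates x²+y² and gives linear equations (the radical axes):
405.0 x + 123.4 y = -18145.55
349.6 x − 76.2 y = 3649.64
Solving the 2×2 system: x ≈ -12.6, y ≈ -105.7 km.
Check against WDC (with the unrounded x, y): √((x + 29.7)²+(y + 60.5)²) = 48.32 ≈ 48.33 km. ✓

-12.6 km east, -105.7 km north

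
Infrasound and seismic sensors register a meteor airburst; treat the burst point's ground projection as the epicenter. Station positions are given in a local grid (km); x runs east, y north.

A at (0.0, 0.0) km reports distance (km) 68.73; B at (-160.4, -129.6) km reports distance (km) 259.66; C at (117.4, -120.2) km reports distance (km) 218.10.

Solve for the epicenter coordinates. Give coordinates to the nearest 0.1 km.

Circle about each station: x² + y² = 68.73²; (x + 160.4)² + (y + 129.6)² = 259.66²; (x − 117.4)² + (y + 120.2)² = 218.10².
Subtracting the A equation from the B and C equations removes the quadratic terms:
-320.8 x − 259.2 y = -20175.18
234.8 x − 240.4 y = -14613.00
Solving the 2×2 system: x ≈ 7.7, y ≈ 68.3 km.

x ≈ 7.7 km, y ≈ 68.3 km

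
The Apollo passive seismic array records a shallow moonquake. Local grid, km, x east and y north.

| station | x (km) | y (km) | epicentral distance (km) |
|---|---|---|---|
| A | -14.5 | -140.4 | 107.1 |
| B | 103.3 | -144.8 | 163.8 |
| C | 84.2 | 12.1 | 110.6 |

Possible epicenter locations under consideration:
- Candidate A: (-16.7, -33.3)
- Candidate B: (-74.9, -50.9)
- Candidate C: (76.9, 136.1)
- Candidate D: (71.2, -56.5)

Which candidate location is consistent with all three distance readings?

Candidate A

For each candidate, compare |candidate − station| to the reported distance:
Candidate A: residuals A 0.0, B 0.0, C 0.0 → max 0.0 km
Candidate B: residuals A 0.9, B 37.6, C 60.5 → max 60.5 km
Candidate C: residuals A 184.1, B 118.3, C 13.6 → max 184.1 km
Candidate D: residuals A 12.8, B 69.8, C 40.8 → max 69.8 km
Only Candidate A has all residuals ≈ 0.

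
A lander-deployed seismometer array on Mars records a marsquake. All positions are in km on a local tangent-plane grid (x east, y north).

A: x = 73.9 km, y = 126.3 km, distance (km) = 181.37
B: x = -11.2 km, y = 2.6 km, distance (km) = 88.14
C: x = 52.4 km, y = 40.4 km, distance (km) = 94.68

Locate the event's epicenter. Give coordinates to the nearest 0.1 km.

Circle about each station: (x − 73.9)² + (y − 126.3)² = 181.37²; (x + 11.2)² + (y − 2.6)² = 88.14²; (x − 52.4)² + (y − 40.4)² = 94.68².
Subtracting the A equation from the B and C equations removes the quadratic terms:
-170.2 x − 247.4 y = 3845.72
-43.0 x − 171.8 y = 6895.79
Solving the 2×2 system: x ≈ 56.2, y ≈ -54.2 km.
Check against A (with the unrounded x, y): √((x − 73.9)²+(y − 126.3)²) = 181.37 ≈ 181.37 km. ✓

56.2 km east, -54.2 km north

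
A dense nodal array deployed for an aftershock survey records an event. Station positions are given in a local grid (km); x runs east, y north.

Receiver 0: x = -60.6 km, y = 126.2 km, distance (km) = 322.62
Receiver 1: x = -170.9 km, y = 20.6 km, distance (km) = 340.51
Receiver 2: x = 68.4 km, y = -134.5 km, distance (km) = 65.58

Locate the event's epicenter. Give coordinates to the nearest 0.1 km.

x ≈ 133.9 km, y ≈ -131.2 km

Circle about each station: (x + 60.6)² + (y − 126.2)² = 322.62²; (x + 170.9)² + (y − 20.6)² = 340.51²; (x − 68.4)² + (y + 134.5)² = 65.58².
Subtracting the Receiver 0 equation from the Receiver 1 and Receiver 2 equations removes the quadratic terms:
-220.6 x − 211.2 y = -1831.03
258.0 x − 521.4 y = 102952.94
Solving the 2×2 system: x ≈ 133.9, y ≈ -131.2 km.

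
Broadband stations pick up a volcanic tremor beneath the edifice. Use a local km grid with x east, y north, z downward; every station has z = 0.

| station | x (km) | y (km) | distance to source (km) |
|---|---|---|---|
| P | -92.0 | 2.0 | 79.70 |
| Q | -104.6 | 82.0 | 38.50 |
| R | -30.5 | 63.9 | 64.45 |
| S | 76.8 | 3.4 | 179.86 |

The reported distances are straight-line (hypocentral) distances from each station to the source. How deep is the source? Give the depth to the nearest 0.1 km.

32.4 km

Each station gives a sphere (x−x_i)² + (y−y_i)² + z² = d_i² (stations at z=0).
Subtracting the P sphere from Q and R: z² cancels, leaving linear equations in x and y:
-25.2 x + 160.0 y = 14067.00
123.0 x + 123.8 y = -1256.25
Solving: x ≈ -85.198, y ≈ 74.500 km (keep extra digits for the depth step; rounded: -85.2, 74.5).
Then from the P sphere: z² = 79.70² − (x + 92.0)² − (y − 2.0)² with x = -85.198, y = 74.500, so z ≈ 32.397 ≈ 32.4 km.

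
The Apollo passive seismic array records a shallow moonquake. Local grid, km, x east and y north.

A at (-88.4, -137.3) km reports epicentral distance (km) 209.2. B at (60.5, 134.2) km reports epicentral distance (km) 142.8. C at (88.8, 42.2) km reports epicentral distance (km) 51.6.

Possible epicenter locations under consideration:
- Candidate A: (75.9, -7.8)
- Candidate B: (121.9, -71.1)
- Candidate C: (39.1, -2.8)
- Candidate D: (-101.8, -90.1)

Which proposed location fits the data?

Candidate A

For each candidate, compare |candidate − station| to the reported distance:
Candidate A: residuals A 0.0, B 0.0, C 0.0 → max 0.0 km
Candidate B: residuals A 11.3, B 71.5, C 66.4 → max 71.5 km
Candidate C: residuals A 23.9, B 4.1, C 15.4 → max 23.9 km
Candidate D: residuals A 160.1, B 134.1, C 180.4 → max 180.4 km
Only Candidate A has all residuals ≈ 0.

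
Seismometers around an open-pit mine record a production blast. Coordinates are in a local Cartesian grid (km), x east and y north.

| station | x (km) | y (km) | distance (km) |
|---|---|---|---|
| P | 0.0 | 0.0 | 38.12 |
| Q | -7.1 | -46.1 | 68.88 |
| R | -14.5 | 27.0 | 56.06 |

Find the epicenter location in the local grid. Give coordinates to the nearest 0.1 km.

x ≈ 37.6 km, y ≈ 6.3 km

Circle about each station: x² + y² = 38.12²; (x + 7.1)² + (y + 46.1)² = 68.88²; (x + 14.5)² + (y − 27.0)² = 56.06².
Subtracting the P equation from the Q and R equations removes the quadratic terms:
-14.2 x − 92.2 y = -1115.70
-29.0 x + 54.0 y = -750.34
Solving the 2×2 system: x ≈ 37.6, y ≈ 6.3 km.
Check against P (with the unrounded x, y): √(x²+y²) = 38.14 ≈ 38.12 km. ✓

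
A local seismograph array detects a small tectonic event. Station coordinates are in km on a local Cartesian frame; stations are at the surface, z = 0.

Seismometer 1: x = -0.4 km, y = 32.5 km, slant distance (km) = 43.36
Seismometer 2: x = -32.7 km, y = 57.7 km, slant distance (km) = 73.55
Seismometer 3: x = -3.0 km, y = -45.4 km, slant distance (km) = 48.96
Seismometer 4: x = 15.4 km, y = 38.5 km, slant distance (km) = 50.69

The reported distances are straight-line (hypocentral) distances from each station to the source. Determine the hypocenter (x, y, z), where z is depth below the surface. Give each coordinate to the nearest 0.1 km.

Each station gives a sphere (x−x_i)² + (y−y_i)² + z² = d_i² (stations at z=0).
Subtracting the Seismometer 1 sphere from Seismometer 2 and Seismometer 3: z² cancels, leaving linear equations in x and y:
-64.6 x + 50.4 y = -187.34
-5.2 x − 155.8 y = 496.76
Solving: x ≈ 0.402, y ≈ -3.202 km (keep extra digits for the depth step; rounded: 0.4, -3.2).
Then from the Seismometer 1 sphere: z² = 43.36² − (x + 0.4)² − (y − 32.5)² with x = 0.402, y = -3.202, so z ≈ 24.593 ≈ 24.6 km.

(0.4, -3.2, 24.6)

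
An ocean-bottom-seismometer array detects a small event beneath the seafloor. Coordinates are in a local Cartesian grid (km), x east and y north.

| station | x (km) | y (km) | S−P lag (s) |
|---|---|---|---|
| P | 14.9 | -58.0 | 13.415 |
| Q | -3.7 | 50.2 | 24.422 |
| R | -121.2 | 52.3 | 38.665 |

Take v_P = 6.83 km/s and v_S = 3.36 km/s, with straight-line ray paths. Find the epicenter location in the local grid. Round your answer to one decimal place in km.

Distance from S−P lag: d = Δt · v_P v_S / (v_P − v_S) = Δt · (6.83·3.36)/(6.83−3.36) ≈ 6.6135·Δt.
So d_P = 88.72, d_Q = 161.51, d_R = 255.71 km.
Circle about each station: (x − 14.9)² + (y + 58.0)² = 88.72²; (x + 3.7)² + (y − 50.2)² = 161.51²; (x + 121.2)² + (y − 52.3)² = 255.71².
Subtracting pairs of circle equations eliminates x²+y² and gives linear equations (the radical axes):
-37.2 x + 216.4 y = -19266.52
-272.2 x + 220.6 y = -43677.65
Solving the 2×2 system: x ≈ 102.6, y ≈ -71.4 km.
Check against P (with the unrounded x, y): √((x − 14.9)²+(y + 58.0)²) = 88.72 ≈ 88.72 km. ✓

(102.6, -71.4)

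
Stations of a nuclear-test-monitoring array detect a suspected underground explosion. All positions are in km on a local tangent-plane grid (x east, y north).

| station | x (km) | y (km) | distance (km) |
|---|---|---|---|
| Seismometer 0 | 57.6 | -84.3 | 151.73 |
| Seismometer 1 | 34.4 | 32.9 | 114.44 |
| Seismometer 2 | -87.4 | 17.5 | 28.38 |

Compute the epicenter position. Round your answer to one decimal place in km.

Circle about each station: (x − 57.6)² + (y + 84.3)² = 151.73²; (x − 34.4)² + (y − 32.9)² = 114.44²; (x + 87.4)² + (y − 17.5)² = 28.38².
Subtracting the Seismometer 0 equation from the Seismometer 1 and Seismometer 2 equations removes the quadratic terms:
-46.4 x + 234.4 y = 1767.00
-290.0 x + 203.6 y = 19737.33
Solving the 2×2 system: x ≈ -72.9, y ≈ -6.9 km.

-72.9 km east, -6.9 km north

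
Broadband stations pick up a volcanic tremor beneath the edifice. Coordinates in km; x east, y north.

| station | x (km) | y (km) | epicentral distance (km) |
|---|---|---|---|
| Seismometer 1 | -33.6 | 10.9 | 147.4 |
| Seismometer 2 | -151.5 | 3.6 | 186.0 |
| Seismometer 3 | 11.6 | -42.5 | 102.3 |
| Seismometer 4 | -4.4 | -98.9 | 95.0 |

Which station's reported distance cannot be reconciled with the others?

Seismometer 4

Solve using three stations at a time. Using Seismometer 1, Seismometer 2, Seismometer 3 (subtract circle equations pairwise → linear system) gives (x, y) ≈ (-29.1, -136.5).
Distances from that point to each station vs reported:
  Seismometer 1: calculated 147.5 vs reported 147.4 → residual 0.1 km
  Seismometer 2: calculated 186.1 vs reported 186.0 → residual 0.1 km
  Seismometer 3: calculated 102.5 vs reported 102.3 → residual 0.2 km
  Seismometer 4: calculated 45.0 vs reported 95.0 → residual 50.0 km
Seismometer 1, Seismometer 2, Seismometer 3 are mutually consistent (residuals ≈ 0); Seismometer 4 is off by 50.0 km.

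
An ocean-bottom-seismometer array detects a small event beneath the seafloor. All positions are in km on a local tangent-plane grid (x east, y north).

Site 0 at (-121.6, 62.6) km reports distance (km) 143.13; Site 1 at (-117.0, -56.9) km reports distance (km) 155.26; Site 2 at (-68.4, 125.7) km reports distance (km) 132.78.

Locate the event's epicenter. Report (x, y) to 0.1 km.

x ≈ 16.0 km, y ≈ 23.2 km

Circle about each station: (x + 121.6)² + (y − 62.6)² = 143.13²; (x + 117.0)² + (y + 56.9)² = 155.26²; (x + 68.4)² + (y − 125.7)² = 132.78².
Subtracting pairs of circle equations eliminates x²+y² and gives linear equations (the radical axes):
9.2 x − 239.0 y = -5398.18
106.4 x + 126.2 y = 4629.40
Solving the 2×2 system: x ≈ 16.0, y ≈ 23.2 km.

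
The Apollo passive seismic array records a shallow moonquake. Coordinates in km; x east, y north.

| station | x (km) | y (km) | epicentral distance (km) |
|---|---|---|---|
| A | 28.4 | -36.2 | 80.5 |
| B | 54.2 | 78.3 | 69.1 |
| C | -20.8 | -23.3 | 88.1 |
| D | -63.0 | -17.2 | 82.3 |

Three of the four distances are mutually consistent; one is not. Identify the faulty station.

C

Solve using three stations at a time. Using A, B, D (subtract circle equations pairwise → linear system) gives (x, y) ≈ (-2.2, 38.3).
Distances from that point to each station vs reported:
  A: calculated 80.5 vs reported 80.5 → residual 0.0 km
  B: calculated 69.1 vs reported 69.1 → residual 0.0 km
  C: calculated 64.3 vs reported 88.1 → residual 23.8 km
  D: calculated 82.3 vs reported 82.3 → residual 0.0 km
A, B, D are mutually consistent (residuals ≈ 0); C is off by 23.8 km.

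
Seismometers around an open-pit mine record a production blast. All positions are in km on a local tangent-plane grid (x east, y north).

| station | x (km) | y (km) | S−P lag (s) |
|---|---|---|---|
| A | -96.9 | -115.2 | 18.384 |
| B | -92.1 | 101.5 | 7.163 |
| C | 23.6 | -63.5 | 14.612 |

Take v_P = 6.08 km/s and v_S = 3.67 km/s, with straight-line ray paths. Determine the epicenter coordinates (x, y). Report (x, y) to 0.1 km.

(-51.7, 48.9)

Distance from S−P lag: d = Δt · v_P v_S / (v_P − v_S) = Δt · (6.08·3.67)/(6.08−3.67) ≈ 9.2588·Δt.
So d_A = 170.21, d_B = 66.32, d_C = 135.29 km.
Circle about each station: (x + 96.9)² + (y + 115.2)² = 170.21²; (x + 92.1)² + (y − 101.5)² = 66.32²; (x − 23.6)² + (y + 63.5)² = 135.29².
Subtracting pairs of circle equations eliminates x²+y² and gives linear equations (the radical axes):
9.6 x + 433.4 y = 20697.11
241.0 x + 103.4 y = -7403.38
Solving the 2×2 system: x ≈ -51.7, y ≈ 48.9 km.
Check against A (with the unrounded x, y): √((x + 96.9)²+(y + 115.2)²) = 170.21 ≈ 170.21 km. ✓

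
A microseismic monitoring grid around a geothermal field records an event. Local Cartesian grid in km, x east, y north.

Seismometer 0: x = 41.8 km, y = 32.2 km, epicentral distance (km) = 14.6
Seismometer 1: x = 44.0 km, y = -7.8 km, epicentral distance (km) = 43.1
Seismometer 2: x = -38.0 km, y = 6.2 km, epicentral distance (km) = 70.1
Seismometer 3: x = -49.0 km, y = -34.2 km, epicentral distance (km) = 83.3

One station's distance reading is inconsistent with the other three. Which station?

Seismometer 3

Solve using three stations at a time. Using Seismometer 0, Seismometer 1, Seismometer 2 (subtract circle equations pairwise → linear system) gives (x, y) ≈ (27.2, 31.9).
Distances from that point to each station vs reported:
  Seismometer 0: calculated 14.6 vs reported 14.6 → residual 0.0 km
  Seismometer 1: calculated 43.1 vs reported 43.1 → residual 0.0 km
  Seismometer 2: calculated 70.1 vs reported 70.1 → residual 0.0 km
  Seismometer 3: calculated 100.9 vs reported 83.3 → residual 17.6 km
Seismometer 0, Seismometer 1, Seismometer 2 are mutually consistent (residuals ≈ 0); Seismometer 3 is off by 17.6 km.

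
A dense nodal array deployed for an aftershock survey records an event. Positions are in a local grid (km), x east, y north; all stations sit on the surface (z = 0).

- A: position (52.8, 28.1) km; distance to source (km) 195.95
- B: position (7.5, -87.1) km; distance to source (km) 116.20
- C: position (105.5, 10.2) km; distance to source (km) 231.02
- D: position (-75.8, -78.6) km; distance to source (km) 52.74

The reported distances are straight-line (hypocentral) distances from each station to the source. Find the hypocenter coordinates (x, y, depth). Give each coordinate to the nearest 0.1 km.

x ≈ -98.9 km, y ≈ -86.8 km, depth ≈ 46.7 km

Each station gives a sphere (x−x_i)² + (y−y_i)² + z² = d_i² (stations at z=0).
Subtracting the A sphere from B and C: z² cancels, leaving linear equations in x and y:
-90.6 x − 230.4 y = 28959.17
105.4 x − 35.8 y = -7317.00
Solving: x ≈ -98.903, y ≈ -86.799 km (keep extra digits for the depth step; rounded: -98.9, -86.8).
Then from the A sphere: z² = 195.95² − (x − 52.8)² − (y − 28.1)² with x = -98.903, y = -86.799, so z ≈ 46.699 ≈ 46.7 km.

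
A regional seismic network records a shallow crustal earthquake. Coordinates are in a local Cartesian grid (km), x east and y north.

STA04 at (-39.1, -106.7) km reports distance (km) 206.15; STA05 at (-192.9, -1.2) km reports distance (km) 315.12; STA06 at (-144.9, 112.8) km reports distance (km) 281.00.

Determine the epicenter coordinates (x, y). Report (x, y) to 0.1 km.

Circle about each station: (x + 39.1)² + (y + 106.7)² = 206.15²; (x + 192.9)² + (y + 1.2)² = 315.12²; (x + 144.9)² + (y − 112.8)² = 281.00².
Subtracting the STA04 equation from the STA05 and STA06 equations removes the quadratic terms:
-307.6 x + 211.0 y = -32504.64
-211.6 x + 439.0 y = -15657.03
Solving the 2×2 system: x ≈ 121.3, y ≈ 22.8 km.

x ≈ 121.3 km, y ≈ 22.8 km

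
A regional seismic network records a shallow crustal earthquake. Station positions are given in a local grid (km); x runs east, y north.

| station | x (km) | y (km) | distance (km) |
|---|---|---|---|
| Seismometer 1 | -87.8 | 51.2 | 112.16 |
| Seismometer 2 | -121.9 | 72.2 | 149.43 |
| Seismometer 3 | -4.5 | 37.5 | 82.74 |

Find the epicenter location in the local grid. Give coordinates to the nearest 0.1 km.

Circle about each station: (x + 87.8)² + (y − 51.2)² = 112.16²; (x + 121.9)² + (y − 72.2)² = 149.43²; (x + 4.5)² + (y − 37.5)² = 82.74².
Subtracting the Seismometer 1 equation from the Seismometer 2 and Seismometer 3 equations removes the quadratic terms:
-68.2 x + 42.0 y = -7.29
166.6 x − 27.4 y = -3169.82
Solving the 2×2 system: x ≈ -26.0, y ≈ -42.4 km.
Check against Seismometer 1 (with the unrounded x, y): √((x + 87.8)²+(y − 51.2)²) = 112.15 ≈ 112.16 km. ✓

x ≈ -26.0 km, y ≈ -42.4 km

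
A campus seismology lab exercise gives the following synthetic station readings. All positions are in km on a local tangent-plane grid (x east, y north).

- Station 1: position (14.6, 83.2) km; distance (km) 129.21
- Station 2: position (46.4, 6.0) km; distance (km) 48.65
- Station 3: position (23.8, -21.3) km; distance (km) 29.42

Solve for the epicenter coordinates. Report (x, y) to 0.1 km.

Circle about each station: (x − 14.6)² + (y − 83.2)² = 129.21²; (x − 46.4)² + (y − 6.0)² = 48.65²; (x − 23.8)² + (y + 21.3)² = 29.42².
Subtracting the Station 1 equation from the Station 2 and Station 3 equations removes the quadratic terms:
63.6 x − 154.4 y = 9381.96
18.4 x − 209.0 y = 9714.42
Solving the 2×2 system: x ≈ 44.1, y ≈ -42.6 km.

x ≈ 44.1 km, y ≈ -42.6 km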